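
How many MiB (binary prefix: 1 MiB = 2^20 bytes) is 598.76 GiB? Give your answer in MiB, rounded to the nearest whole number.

598.76 GiB × 1,073,741,824 bytes/GiB = 642,913,654,538.24 bytes
1 MiB = 2^20 bytes = 1,048,576 bytes
642,913,654,538.24 / 1,048,576 = 613,130 MiB

613,130 MiB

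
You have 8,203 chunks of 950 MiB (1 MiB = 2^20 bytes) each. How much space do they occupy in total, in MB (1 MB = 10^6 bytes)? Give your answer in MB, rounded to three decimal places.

Total = 8,203 × 950 MiB = 7,792,850 MiB
= 7,792,850 × 1,048,576 bytes = 8,171,395,481,600 bytes
1 MB = 1,000,000 bytes
8,171,395,481,600 / 1,000,000 = 8,171,395.482 MB

8,171,395.482 MB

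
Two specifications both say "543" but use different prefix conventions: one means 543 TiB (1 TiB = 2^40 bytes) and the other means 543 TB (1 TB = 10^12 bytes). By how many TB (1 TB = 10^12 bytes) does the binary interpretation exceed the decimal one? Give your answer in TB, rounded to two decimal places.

54.03 TB

543 TiB = 543 × 1,099,511,627,776 = 597,034,813,882,368 bytes
543 TB = 543 × 1,000,000,000,000 = 543,000,000,000,000 bytes
difference = 54,034,813,882,368 bytes
54,034,813,882,368 / 1,000,000,000,000 = 54.03 TB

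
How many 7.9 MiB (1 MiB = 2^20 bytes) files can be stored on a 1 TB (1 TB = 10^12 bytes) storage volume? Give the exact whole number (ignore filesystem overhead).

Capacity: 1 TB = 1,000,000,000,000 bytes
Per item: 7.9 MiB = 8,283,750.4 bytes
⌊1,000,000,000,000 / 8,283,750.4⌋ = 120,718

120,718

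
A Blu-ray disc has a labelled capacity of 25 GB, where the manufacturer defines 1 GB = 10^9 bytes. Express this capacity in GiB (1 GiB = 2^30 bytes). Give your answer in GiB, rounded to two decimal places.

25 GB × 1,000,000,000 bytes/GB = 25,000,000,000 bytes
1 GiB = 2^30 bytes = 1,073,741,824 bytes
25,000,000,000 / 1,073,741,824 = 23.28 GiB

23.28 GiB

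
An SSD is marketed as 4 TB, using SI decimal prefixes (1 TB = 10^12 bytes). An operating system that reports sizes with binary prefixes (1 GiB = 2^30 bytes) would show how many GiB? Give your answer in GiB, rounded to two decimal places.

4 TB × 1,000,000,000,000 bytes/TB = 4,000,000,000,000 bytes
1 GiB = 2^30 bytes = 1,073,741,824 bytes
4,000,000,000,000 / 1,073,741,824 = 3,725.29 GiB

3,725.29 GiB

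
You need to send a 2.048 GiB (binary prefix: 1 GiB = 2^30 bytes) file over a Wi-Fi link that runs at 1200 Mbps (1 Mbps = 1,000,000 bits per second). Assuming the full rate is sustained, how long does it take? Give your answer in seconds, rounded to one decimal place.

2.048 GiB = 2,199,023,255.552 bytes = 17,592,186,044.416 bits
1200 Mbps = 1,200,000,000 bits/s
time = 17,592,186,044.416 / 1,200,000,000 = 14.7 s

14.7 seconds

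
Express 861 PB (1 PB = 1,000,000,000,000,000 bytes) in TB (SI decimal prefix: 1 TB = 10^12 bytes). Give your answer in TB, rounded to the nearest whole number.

861,000 TB

861 PB = 861 × 10^15 bytes = 861,000,000,000,000,000 bytes
1 TB = 10^12 bytes = 1,000,000,000,000 bytes
861,000,000,000,000,000 / 1,000,000,000,000 = 861,000 TB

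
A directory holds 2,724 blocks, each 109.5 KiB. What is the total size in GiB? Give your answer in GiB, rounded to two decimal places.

Total = 2,724 × 109.5 KiB = 298,278 KiB
= 298,278 × 1,024 bytes = 305,436,672 bytes
1 GiB = 1,073,741,824 bytes
305,436,672 / 1,073,741,824 = 0.28 GiB

0.28 GiB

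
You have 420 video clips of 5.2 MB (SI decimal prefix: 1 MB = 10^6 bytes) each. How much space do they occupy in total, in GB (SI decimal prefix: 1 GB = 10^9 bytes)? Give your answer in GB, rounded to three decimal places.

Total = 420 × 5.2 MB = 2184 MB
= 2184 × 1,000,000 bytes = 2,184,000,000 bytes
1 GB = 1,000,000,000 bytes
2,184,000,000 / 1,000,000,000 = 2.184 GB

2.184 GB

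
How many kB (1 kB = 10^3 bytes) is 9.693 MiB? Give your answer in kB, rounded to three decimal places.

10,163.847 kB

9.693 MiB = 9.693 × 2^20 bytes = 10,163,847.168 bytes
1 kB = 1,000 bytes
10,163,847.168 / 1,000 = 10,163.847 kB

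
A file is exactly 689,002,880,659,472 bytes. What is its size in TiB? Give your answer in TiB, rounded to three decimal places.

689,002,880,659,472 bytes given.
1 TiB = 1,099,511,627,776 bytes
689,002,880,659,472 / 1,099,511,627,776 = 626.644 TiB

626.644 TiB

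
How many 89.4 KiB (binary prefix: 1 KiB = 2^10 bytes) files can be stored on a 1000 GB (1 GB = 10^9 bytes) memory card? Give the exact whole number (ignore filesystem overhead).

Capacity: 1000 GB = 1,000,000,000,000 bytes
Per item: 89.4 KiB = 91,545.6 bytes
⌊1,000,000,000,000 / 91,545.6⌋ = 10,923,517

10,923,517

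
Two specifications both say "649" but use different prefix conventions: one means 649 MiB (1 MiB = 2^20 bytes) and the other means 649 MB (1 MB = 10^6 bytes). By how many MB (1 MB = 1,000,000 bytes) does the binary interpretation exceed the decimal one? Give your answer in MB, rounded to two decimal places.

649 MiB = 649 × 1,048,576 = 680,525,824 bytes
649 MB = 649 × 1,000,000 = 649,000,000 bytes
difference = 31,525,824 bytes
31,525,824 / 1,000,000 = 31.53 MB

31.53 MB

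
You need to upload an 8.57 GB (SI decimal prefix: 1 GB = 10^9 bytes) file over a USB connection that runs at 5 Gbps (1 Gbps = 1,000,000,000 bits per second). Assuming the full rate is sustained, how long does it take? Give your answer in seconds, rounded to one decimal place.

13.7 seconds

8.57 GB = 8,570,000,000 bytes = 68,560,000,000 bits
5 Gbps = 5,000,000,000 bits/s
time = 68,560,000,000 / 5,000,000,000 = 13.7 s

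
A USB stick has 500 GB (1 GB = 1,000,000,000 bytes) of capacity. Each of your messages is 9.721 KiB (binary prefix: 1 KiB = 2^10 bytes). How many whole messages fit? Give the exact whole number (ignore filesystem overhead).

50,229,528

Capacity: 500 GB = 500,000,000,000 bytes
Per item: 9.721 KiB = 9,954.304 bytes
⌊500,000,000,000 / 9,954.304⌋ = 50,229,528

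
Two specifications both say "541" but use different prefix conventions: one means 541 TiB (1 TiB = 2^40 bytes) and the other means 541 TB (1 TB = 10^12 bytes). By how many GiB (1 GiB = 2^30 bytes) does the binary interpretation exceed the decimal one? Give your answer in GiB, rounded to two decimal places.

50,138.49 GiB

541 TiB = 541 × 1,099,511,627,776 = 594,835,790,626,816 bytes
541 TB = 541 × 1,000,000,000,000 = 541,000,000,000,000 bytes
difference = 53,835,790,626,816 bytes
53,835,790,626,816 / 1,073,741,824 = 50,138.49 GiB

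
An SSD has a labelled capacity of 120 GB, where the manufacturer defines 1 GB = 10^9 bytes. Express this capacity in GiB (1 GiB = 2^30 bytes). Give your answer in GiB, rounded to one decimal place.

120 GB = 120 × 10^9 bytes = 120,000,000,000 bytes
1 GiB = 2^30 bytes = 1,073,741,824 bytes
120,000,000,000 / 1,073,741,824 = 111.8 GiB

111.8 GiB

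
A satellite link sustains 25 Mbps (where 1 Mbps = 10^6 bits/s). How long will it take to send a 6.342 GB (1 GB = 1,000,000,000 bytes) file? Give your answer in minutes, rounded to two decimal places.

6.342 GB = 6,342,000,000 bytes = 50,736,000,000 bits
25 Mbps = 25,000,000 bits/s
time = 50,736,000,000 / 25,000,000 = 2,029.440 s
2,029.440 s / 60 = 33.82 minutes

33.82 minutes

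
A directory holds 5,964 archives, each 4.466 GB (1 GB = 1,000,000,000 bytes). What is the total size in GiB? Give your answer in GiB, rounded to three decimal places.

24,805.985 GiB

Total = 5,964 × 4.466 GB = 26635.224 GB
= 26635.224 × 1,000,000,000 bytes = 26,635,224,000,000 bytes
1 GiB = 1,073,741,824 bytes
26,635,224,000,000 / 1,073,741,824 = 24,805.985 GiB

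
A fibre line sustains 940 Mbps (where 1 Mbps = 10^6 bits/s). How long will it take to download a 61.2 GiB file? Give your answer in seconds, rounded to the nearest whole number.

61.2 GiB = 65,712,999,628.8 bytes = 525,703,997,030.4 bits
940 Mbps = 940,000,000 bits/s
time = 525,703,997,030.4 / 940,000,000 = 559 s

559 seconds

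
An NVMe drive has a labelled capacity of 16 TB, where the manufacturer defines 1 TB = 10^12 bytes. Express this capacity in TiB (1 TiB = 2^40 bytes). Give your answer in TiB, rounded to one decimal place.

16 TB = 16 × 10^12 bytes = 16,000,000,000,000 bytes
1 TiB = 2^40 bytes = 1,099,511,627,776 bytes
16,000,000,000,000 / 1,099,511,627,776 = 14.6 TiB

14.6 TiB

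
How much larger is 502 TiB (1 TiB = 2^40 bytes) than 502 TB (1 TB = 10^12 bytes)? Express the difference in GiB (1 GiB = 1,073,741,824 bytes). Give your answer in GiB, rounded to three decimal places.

502 TiB = 502 × 1,099,511,627,776 = 551,954,837,143,552 bytes
502 TB = 502 × 1,000,000,000,000 = 502,000,000,000,000 bytes
difference = 49,954,837,143,552 bytes
49,954,837,143,552 / 1,073,741,824 = 46,524.068 GiB

46,524.068 GiB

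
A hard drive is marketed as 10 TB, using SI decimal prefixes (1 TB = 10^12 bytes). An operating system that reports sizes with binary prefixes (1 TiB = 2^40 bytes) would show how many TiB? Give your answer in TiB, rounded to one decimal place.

9.1 TiB

10 TB × 1,000,000,000,000 bytes/TB = 10,000,000,000,000 bytes
1 TiB = 1,099,511,627,776 bytes
10,000,000,000,000 / 1,099,511,627,776 = 9.1 TiB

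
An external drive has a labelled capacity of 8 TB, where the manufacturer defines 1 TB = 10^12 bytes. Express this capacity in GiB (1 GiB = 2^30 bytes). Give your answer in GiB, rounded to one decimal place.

7,450.6 GiB

8 TB = 8 × 10^12 bytes = 8,000,000,000,000 bytes
1 GiB = 1,073,741,824 bytes
8,000,000,000,000 / 1,073,741,824 = 7,450.6 GiB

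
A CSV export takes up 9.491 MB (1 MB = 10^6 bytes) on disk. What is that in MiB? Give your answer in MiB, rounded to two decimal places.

9.05 MiB

9.491 MB = 9.491 × 10^6 bytes = 9,491,000 bytes
1 MiB = 2^20 bytes = 1,048,576 bytes
9,491,000 / 1,048,576 = 9.05 MiB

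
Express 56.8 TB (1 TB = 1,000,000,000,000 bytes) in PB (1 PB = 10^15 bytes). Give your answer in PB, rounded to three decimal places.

56.8 TB × 1,000,000,000,000 bytes/TB = 56,800,000,000,000 bytes
1 PB = 1,000,000,000,000,000 bytes
56,800,000,000,000 / 1,000,000,000,000,000 = 0.057 PB

0.057 PB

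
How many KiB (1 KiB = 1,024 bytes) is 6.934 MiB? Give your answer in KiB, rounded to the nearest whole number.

7,100 KiB

6.934 MiB × 1,048,576 bytes/MiB = 7,270,825.984 bytes
1 KiB = 2^10 bytes = 1,024 bytes
7,270,825.984 / 1,024 = 7,100 KiB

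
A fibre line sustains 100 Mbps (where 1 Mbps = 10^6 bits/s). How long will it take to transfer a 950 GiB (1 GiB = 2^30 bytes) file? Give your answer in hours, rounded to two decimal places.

950 GiB = 1,020,054,732,800 bytes = 8,160,437,862,400 bits
100 Mbps = 100,000,000 bits/s
time = 8,160,437,862,400 / 100,000,000 = 81,604.3786 s
81,604.3786 s / 3600 = 22.67 hours

22.67 hours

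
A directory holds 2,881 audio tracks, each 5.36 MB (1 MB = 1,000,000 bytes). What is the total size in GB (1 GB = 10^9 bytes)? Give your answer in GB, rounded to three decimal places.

15.442 GB

Total = 2,881 × 5.36 MB = 15442.16 MB
= 15442.16 × 1,000,000 bytes = 15,442,160,000 bytes
1 GB = 1,000,000,000 bytes
15,442,160,000 / 1,000,000,000 = 15.442 GB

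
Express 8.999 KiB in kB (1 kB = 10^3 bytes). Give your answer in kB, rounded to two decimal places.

8.999 KiB = 8.999 × 2^10 bytes = 9,214.976 bytes
1 kB = 10^3 bytes = 1,000 bytes
9,214.976 / 1,000 = 9.21 kB

9.21 kB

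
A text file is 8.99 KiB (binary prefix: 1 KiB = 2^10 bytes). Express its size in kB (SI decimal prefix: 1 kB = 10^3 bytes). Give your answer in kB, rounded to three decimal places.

8.99 KiB = 8.99 × 2^10 bytes = 9,205.76 bytes
1 kB = 1,000 bytes
9,205.76 / 1,000 = 9.206 kB

9.206 kB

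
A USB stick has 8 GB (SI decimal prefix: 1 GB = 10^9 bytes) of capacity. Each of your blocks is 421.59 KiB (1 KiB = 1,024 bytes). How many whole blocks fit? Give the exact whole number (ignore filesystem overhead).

Capacity: 8 GB = 8,000,000,000 bytes
Per item: 421.59 KiB = 431,708.16 bytes
⌊8,000,000,000 / 431,708.16⌋ = 18,531

18,531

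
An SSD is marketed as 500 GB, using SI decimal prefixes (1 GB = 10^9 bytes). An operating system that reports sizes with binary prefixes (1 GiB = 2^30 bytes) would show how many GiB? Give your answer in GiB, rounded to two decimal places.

465.66 GiB

500 GB × 1,000,000,000 bytes/GB = 500,000,000,000 bytes
1 GiB = 1,073,741,824 bytes
500,000,000,000 / 1,073,741,824 = 465.66 GiB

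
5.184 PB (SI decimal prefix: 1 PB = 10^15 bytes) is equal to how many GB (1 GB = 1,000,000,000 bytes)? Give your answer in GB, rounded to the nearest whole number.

5.184 PB × 1,000,000,000,000,000 bytes/PB = 5,184,000,000,000,000 bytes
1 GB = 10^9 bytes = 1,000,000,000 bytes
5,184,000,000,000,000 / 1,000,000,000 = 5,184,000 GB

5,184,000 GB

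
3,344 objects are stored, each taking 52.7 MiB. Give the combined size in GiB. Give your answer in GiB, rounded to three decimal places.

172.098 GiB

Total = 3,344 × 52.7 MiB = 176228.8 MiB
= 176228.8 × 1,048,576 bytes = 184,789,290,188.8 bytes
1 GiB = 1,073,741,824 bytes
184,789,290,188.8 / 1,073,741,824 = 172.098 GiB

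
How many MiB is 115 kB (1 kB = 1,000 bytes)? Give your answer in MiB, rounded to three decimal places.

0.110 MiB

115 kB × 1,000 bytes/kB = 115,000 bytes
1 MiB = 2^20 bytes = 1,048,576 bytes
115,000 / 1,048,576 = 0.110 MiB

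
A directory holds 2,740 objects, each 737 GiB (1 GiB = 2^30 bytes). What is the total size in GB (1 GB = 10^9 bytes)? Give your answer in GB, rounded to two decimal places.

Total = 2,740 × 737 GiB = 2,019,380 GiB
= 2,019,380 × 1,073,741,824 bytes = 2,168,292,764,549,120 bytes
1 GB = 1,000,000,000 bytes
2,168,292,764,549,120 / 1,000,000,000 = 2,168,292.76 GB

2,168,292.76 GB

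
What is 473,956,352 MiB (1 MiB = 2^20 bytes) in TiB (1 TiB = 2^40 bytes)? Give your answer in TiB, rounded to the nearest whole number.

452 TiB

473,956,352 MiB = 473,956,352 × 2^20 bytes = 496,979,255,754,752 bytes
1 TiB = 1,099,511,627,776 bytes
496,979,255,754,752 / 1,099,511,627,776 = 452 TiB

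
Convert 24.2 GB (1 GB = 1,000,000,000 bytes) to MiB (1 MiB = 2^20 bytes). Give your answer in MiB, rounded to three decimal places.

23,078.918 MiB

24.2 GB × 1,000,000,000 bytes/GB = 24,200,000,000 bytes
1 MiB = 2^20 bytes = 1,048,576 bytes
24,200,000,000 / 1,048,576 = 23,078.918 MiB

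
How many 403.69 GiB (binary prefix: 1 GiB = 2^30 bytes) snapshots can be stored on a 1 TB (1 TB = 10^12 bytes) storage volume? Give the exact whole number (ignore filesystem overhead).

2

Capacity: 1 TB = 1,000,000,000,000 bytes
Per item: 403.69 GiB = 433,458,836,930.56 bytes
⌊1,000,000,000,000 / 433,458,836,930.56⌋ = 2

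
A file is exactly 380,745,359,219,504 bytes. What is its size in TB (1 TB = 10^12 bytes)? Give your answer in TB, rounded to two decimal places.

380,745,359,219,504 bytes given.
1 TB = 10^12 bytes = 1,000,000,000,000 bytes
380,745,359,219,504 / 1,000,000,000,000 = 380.75 TB

380.75 TB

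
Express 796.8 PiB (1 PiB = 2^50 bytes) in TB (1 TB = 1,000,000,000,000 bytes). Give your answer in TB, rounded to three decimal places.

897,117.046 TB

796.8 PiB = 796.8 × 2^50 bytes = 897,117,045,772,202,803.2 bytes
1 TB = 10^12 bytes = 1,000,000,000,000 bytes
897,117,045,772,202,803.2 / 1,000,000,000,000 = 897,117.046 TB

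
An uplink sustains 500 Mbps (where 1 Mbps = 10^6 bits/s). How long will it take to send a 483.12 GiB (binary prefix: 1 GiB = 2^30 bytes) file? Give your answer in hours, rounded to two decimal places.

483.12 GiB = 518,746,150,010.88 bytes = 4,149,969,200,087.04 bits
500 Mbps = 500,000,000 bits/s
time = 4,149,969,200,087.04 / 500,000,000 = 8,299.9384 s
8,299.9384 s / 3600 = 2.31 hours

2.31 hours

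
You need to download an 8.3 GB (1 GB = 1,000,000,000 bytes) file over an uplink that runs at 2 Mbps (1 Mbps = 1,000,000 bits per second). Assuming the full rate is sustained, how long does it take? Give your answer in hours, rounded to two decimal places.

8.3 GB = 8,300,000,000 bytes = 66,400,000,000 bits
2 Mbps = 2,000,000 bits/s
time = 66,400,000,000 / 2,000,000 = 33,200.0000 s
33,200.0000 s / 3600 = 9.22 hours

9.22 hours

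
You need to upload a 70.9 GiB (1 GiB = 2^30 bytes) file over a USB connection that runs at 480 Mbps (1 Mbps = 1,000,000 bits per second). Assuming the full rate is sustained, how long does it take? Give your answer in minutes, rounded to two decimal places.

21.15 minutes

70.9 GiB = 76,128,295,321.6 bytes = 609,026,362,572.8 bits
480 Mbps = 480,000,000 bits/s
time = 609,026,362,572.8 / 480,000,000 = 1,268.805 s
1,268.805 s / 60 = 21.15 minutes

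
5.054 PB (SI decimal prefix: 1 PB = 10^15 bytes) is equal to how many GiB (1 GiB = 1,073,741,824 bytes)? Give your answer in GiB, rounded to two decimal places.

4,706,904.29 GiB

5.054 PB × 1,000,000,000,000,000 bytes/PB = 5,054,000,000,000,000 bytes
1 GiB = 1,073,741,824 bytes
5,054,000,000,000,000 / 1,073,741,824 = 4,706,904.29 GiB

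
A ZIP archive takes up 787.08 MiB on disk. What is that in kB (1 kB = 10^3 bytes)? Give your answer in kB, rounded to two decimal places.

825,313.20 kB

787.08 MiB × 1,048,576 bytes/MiB = 825,313,198.08 bytes
1 kB = 10^3 bytes = 1,000 bytes
825,313,198.08 / 1,000 = 825,313.20 kB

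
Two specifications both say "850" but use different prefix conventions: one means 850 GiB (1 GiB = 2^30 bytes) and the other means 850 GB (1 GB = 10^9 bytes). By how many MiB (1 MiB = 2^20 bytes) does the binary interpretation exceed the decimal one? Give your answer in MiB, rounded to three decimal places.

59,776.831 MiB

850 GiB = 850 × 1,073,741,824 = 912,680,550,400 bytes
850 GB = 850 × 1,000,000,000 = 850,000,000,000 bytes
difference = 62,680,550,400 bytes
62,680,550,400 / 1,048,576 = 59,776.831 MiB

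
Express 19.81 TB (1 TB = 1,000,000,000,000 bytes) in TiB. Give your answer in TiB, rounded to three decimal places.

19.81 TB = 19.81 × 10^12 bytes = 19,810,000,000,000 bytes
1 TiB = 1,099,511,627,776 bytes
19,810,000,000,000 / 1,099,511,627,776 = 18.017 TiB

18.017 TiB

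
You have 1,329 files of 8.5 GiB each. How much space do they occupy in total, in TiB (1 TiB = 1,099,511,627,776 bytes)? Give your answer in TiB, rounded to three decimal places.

11.032 TiB

Total = 1,329 × 8.5 GiB = 11296.5 GiB
= 11296.5 × 1,073,741,824 bytes = 12,129,524,514,816 bytes
1 TiB = 1,099,511,627,776 bytes
12,129,524,514,816 / 1,099,511,627,776 = 11.032 TiB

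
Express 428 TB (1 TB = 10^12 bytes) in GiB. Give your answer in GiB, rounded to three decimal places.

428 TB = 428 × 10^12 bytes = 428,000,000,000,000 bytes
1 GiB = 1,073,741,824 bytes
428,000,000,000,000 / 1,073,741,824 = 398,606.062 GiB

398,606.062 GiB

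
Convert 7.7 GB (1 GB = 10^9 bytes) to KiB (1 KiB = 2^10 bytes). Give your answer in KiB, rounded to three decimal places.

7,519,531.250 KiB

7.7 GB = 7.7 × 10^9 bytes = 7,700,000,000 bytes
1 KiB = 1,024 bytes
7,700,000,000 / 1,024 = 7,519,531.250 KiB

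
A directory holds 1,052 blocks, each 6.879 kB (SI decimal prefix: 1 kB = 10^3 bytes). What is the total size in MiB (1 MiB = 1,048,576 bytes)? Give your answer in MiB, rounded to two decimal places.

6.90 MiB

Total = 1,052 × 6.879 kB = 7236.708 kB
= 7236.708 × 1,000 bytes = 7,236,708 bytes
1 MiB = 1,048,576 bytes
7,236,708 / 1,048,576 = 6.90 MiB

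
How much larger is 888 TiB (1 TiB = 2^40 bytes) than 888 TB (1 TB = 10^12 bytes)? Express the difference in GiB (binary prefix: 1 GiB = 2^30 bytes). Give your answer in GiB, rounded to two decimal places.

888 TiB = 888 × 1,099,511,627,776 = 976,366,325,465,088 bytes
888 TB = 888 × 1,000,000,000,000 = 888,000,000,000,000 bytes
difference = 88,366,325,465,088 bytes
88,366,325,465,088 / 1,073,741,824 = 82,297.55 GiB

82,297.55 GiB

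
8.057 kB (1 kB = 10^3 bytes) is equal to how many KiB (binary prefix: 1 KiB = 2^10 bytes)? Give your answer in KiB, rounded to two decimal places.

7.87 KiB

8.057 kB = 8.057 × 10^3 bytes = 8,057 bytes
1 KiB = 1,024 bytes
8,057 / 1,024 = 7.87 KiB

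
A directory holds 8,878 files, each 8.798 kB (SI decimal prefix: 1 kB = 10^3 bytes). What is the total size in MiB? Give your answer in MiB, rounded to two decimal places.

74.49 MiB

Total = 8,878 × 8.798 kB = 78108.644 kB
= 78108.644 × 1,000 bytes = 78,108,644 bytes
1 MiB = 1,048,576 bytes
78,108,644 / 1,048,576 = 74.49 MiB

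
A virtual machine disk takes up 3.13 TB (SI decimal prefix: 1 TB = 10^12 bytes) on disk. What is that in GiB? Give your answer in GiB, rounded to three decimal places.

3.13 TB × 1,000,000,000,000 bytes/TB = 3,130,000,000,000 bytes
1 GiB = 2^30 bytes = 1,073,741,824 bytes
3,130,000,000,000 / 1,073,741,824 = 2,915.040 GiB

2,915.040 GiB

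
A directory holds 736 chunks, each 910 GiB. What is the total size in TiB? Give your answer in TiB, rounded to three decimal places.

654.063 TiB

Total = 736 × 910 GiB = 669,760 GiB
= 669,760 × 1,073,741,824 bytes = 719,149,324,042,240 bytes
1 TiB = 1,099,511,627,776 bytes
719,149,324,042,240 / 1,099,511,627,776 = 654.063 TiB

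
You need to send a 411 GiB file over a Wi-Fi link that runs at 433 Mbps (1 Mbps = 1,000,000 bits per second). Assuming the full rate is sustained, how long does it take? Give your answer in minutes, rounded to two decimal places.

135.89 minutes

411 GiB = 441,307,889,664 bytes = 3,530,463,117,312 bits
433 Mbps = 433,000,000 bits/s
time = 3,530,463,117,312 / 433,000,000 = 8,153.494 s
8,153.494 s / 60 = 135.89 minutes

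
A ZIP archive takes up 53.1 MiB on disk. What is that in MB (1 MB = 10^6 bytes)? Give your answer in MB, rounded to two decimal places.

53.1 MiB = 53.1 × 2^20 bytes = 55,679,385.6 bytes
1 MB = 10^6 bytes = 1,000,000 bytes
55,679,385.6 / 1,000,000 = 55.68 MB

55.68 MB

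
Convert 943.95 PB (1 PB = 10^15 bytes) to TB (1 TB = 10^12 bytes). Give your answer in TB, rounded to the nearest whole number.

943.95 PB = 943.95 × 10^15 bytes = 943,950,000,000,000,000 bytes
1 TB = 1,000,000,000,000 bytes
943,950,000,000,000,000 / 1,000,000,000,000 = 943,950 TB

943,950 TB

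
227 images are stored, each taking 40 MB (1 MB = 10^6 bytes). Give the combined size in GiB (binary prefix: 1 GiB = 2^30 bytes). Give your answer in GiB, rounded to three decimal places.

Total = 227 × 40 MB = 9080 MB
= 9080 × 1,000,000 bytes = 9,080,000,000 bytes
1 GiB = 1,073,741,824 bytes
9,080,000,000 / 1,073,741,824 = 8.456 GiB

8.456 GiB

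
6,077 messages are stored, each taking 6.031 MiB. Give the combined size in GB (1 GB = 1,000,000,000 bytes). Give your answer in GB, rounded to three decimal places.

Total = 6,077 × 6.031 MiB = 36650.387 MiB
= 36650.387 × 1,048,576 bytes = 38,430,716,198.912 bytes
1 GB = 1,000,000,000 bytes
38,430,716,198.912 / 1,000,000,000 = 38.431 GB

38.431 GB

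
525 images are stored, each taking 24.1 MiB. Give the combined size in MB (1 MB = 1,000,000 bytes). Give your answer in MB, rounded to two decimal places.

13,267.11 MB

Total = 525 × 24.1 MiB = 12652.5 MiB
= 12652.5 × 1,048,576 bytes = 13,267,107,840 bytes
1 MB = 1,000,000 bytes
13,267,107,840 / 1,000,000 = 13,267.11 MB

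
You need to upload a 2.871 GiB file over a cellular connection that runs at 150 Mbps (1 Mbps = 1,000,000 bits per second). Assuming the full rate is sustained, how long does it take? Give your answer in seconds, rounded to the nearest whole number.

164 seconds

2.871 GiB = 3,082,712,776.704 bytes = 24,661,702,213.632 bits
150 Mbps = 150,000,000 bits/s
time = 24,661,702,213.632 / 150,000,000 = 164 s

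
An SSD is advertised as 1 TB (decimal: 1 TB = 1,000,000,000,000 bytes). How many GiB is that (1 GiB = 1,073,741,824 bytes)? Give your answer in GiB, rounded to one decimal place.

1 TB × 1,000,000,000,000 bytes/TB = 1,000,000,000,000 bytes
1 GiB = 2^30 bytes = 1,073,741,824 bytes
1,000,000,000,000 / 1,073,741,824 = 931.3 GiB

931.3 GiB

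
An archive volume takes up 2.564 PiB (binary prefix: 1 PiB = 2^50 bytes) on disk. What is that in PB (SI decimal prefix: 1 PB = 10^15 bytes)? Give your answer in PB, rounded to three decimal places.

2.564 PiB = 2.564 × 2^50 bytes = 2,886,807,361,144,487.936 bytes
1 PB = 10^15 bytes = 1,000,000,000,000,000 bytes
2,886,807,361,144,487.936 / 1,000,000,000,000,000 = 2.887 PB

2.887 PB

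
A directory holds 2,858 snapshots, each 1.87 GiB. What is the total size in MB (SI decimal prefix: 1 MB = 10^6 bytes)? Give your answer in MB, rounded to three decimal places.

5,738,570.229 MB

Total = 2,858 × 1.87 GiB = 5344.46 GiB
= 5344.46 × 1,073,741,824 bytes = 5,738,570,228,695.04 bytes
1 MB = 1,000,000 bytes
5,738,570,228,695.04 / 1,000,000 = 5,738,570.229 MB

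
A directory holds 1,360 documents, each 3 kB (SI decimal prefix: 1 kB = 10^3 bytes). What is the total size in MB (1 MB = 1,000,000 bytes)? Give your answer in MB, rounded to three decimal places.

Total = 1,360 × 3 kB = 4080 kB
= 4080 × 1,000 bytes = 4,080,000 bytes
1 MB = 1,000,000 bytes
4,080,000 / 1,000,000 = 4.080 MB

4.080 MB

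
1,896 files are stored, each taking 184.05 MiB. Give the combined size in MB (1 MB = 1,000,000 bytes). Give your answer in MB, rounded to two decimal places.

Total = 1,896 × 184.05 MiB = 348958.8 MiB
= 348958.8 × 1,048,576 bytes = 365,909,822,668.8 bytes
1 MB = 1,000,000 bytes
365,909,822,668.8 / 1,000,000 = 365,909.82 MB

365,909.82 MB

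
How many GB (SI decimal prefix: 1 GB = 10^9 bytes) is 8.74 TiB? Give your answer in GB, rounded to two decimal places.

8.74 TiB = 8.74 × 2^40 bytes = 9,609,731,626,762.24 bytes
1 GB = 10^9 bytes = 1,000,000,000 bytes
9,609,731,626,762.24 / 1,000,000,000 = 9,609.73 GB

9,609.73 GB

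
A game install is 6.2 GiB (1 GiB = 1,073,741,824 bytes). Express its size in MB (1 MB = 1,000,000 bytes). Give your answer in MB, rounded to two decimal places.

6.2 GiB × 1,073,741,824 bytes/GiB = 6,657,199,308.8 bytes
1 MB = 1,000,000 bytes
6,657,199,308.8 / 1,000,000 = 6,657.20 MB

6,657.20 MB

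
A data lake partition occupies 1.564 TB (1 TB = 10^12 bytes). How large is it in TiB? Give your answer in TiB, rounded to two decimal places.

1.42 TiB

1.564 TB = 1.564 × 10^12 bytes = 1,564,000,000,000 bytes
1 TiB = 2^40 bytes = 1,099,511,627,776 bytes
1,564,000,000,000 / 1,099,511,627,776 = 1.42 TiB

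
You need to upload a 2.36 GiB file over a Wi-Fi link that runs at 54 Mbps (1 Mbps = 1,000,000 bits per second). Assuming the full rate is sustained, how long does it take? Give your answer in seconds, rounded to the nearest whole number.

375 seconds

2.36 GiB = 2,534,030,704.64 bytes = 20,272,245,637.12 bits
54 Mbps = 54,000,000 bits/s
time = 20,272,245,637.12 / 54,000,000 = 375 s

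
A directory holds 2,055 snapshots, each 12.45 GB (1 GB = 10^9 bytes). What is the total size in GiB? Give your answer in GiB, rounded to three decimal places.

23,827.655 GiB

Total = 2,055 × 12.45 GB = 25584.75 GB
= 25584.75 × 1,000,000,000 bytes = 25,584,750,000,000 bytes
1 GiB = 1,073,741,824 bytes
25,584,750,000,000 / 1,073,741,824 = 23,827.655 GiB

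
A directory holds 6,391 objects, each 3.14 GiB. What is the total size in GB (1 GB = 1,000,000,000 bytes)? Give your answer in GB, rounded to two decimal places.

Total = 6,391 × 3.14 GiB = 20067.74 GiB
= 20067.74 × 1,073,741,824 bytes = 21,547,571,751,157.76 bytes
1 GB = 1,000,000,000 bytes
21,547,571,751,157.76 / 1,000,000,000 = 21,547.57 GB

21,547.57 GB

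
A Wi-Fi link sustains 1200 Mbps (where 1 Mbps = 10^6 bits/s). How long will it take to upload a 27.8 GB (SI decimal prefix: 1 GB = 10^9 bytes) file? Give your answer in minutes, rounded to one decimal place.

27.8 GB = 27,800,000,000 bytes = 222,400,000,000 bits
1200 Mbps = 1,200,000,000 bits/s
time = 222,400,000,000 / 1,200,000,000 = 185.33 s
185.33 s / 60 = 3.1 minutes

3.1 minutes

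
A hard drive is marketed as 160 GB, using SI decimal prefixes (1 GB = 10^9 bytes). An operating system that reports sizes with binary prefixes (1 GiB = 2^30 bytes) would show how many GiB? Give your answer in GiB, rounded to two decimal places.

160 GB × 1,000,000,000 bytes/GB = 160,000,000,000 bytes
1 GiB = 2^30 bytes = 1,073,741,824 bytes
160,000,000,000 / 1,073,741,824 = 149.01 GiB

149.01 GiB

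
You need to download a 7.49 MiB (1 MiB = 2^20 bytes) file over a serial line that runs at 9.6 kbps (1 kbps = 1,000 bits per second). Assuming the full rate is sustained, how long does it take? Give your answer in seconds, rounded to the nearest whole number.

7.49 MiB = 7,853,834.24 bytes = 62,830,673.92 bits
9.6 kbps = 9,600 bits/s
time = 62,830,673.92 / 9,600 = 6,545 s

6,545 seconds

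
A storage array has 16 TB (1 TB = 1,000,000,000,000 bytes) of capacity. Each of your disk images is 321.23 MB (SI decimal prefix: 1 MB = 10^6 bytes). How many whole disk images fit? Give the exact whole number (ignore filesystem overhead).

Capacity: 16 TB = 16,000,000,000,000 bytes
Per item: 321.23 MB = 321,230,000 bytes
⌊16,000,000,000,000 / 321,230,000⌋ = 49,808

49,808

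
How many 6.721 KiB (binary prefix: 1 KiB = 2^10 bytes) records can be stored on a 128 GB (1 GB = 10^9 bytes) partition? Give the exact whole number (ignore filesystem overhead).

18,598,422

Capacity: 128 GB = 128,000,000,000 bytes
Per item: 6.721 KiB = 6,882.304 bytes
⌊128,000,000,000 / 6,882.304⌋ = 18,598,422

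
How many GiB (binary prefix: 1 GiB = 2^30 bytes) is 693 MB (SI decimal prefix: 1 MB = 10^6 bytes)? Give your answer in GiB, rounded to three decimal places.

693 MB × 1,000,000 bytes/MB = 693,000,000 bytes
1 GiB = 1,073,741,824 bytes
693,000,000 / 1,073,741,824 = 0.645 GiB

0.645 GiB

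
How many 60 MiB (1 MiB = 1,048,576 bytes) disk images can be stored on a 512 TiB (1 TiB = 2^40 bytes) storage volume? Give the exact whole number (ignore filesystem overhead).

Capacity: 512 TiB = 562,949,953,421,312 bytes
Per item: 60 MiB = 62,914,560 bytes
⌊562,949,953,421,312 / 62,914,560⌋ = 8,947,848

8,947,848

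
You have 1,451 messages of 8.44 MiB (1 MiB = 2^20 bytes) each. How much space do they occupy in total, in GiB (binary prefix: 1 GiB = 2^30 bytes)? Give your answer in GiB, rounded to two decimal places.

Total = 1,451 × 8.44 MiB = 12246.44 MiB
= 12246.44 × 1,048,576 bytes = 12,841,323,069.44 bytes
1 GiB = 1,073,741,824 bytes
12,841,323,069.44 / 1,073,741,824 = 11.96 GiB

11.96 GiB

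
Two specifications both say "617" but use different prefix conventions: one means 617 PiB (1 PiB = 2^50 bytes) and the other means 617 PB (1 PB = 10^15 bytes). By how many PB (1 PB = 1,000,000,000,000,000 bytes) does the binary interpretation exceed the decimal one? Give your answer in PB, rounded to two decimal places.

617 PiB = 617 × 1,125,899,906,842,624 = 694,680,242,521,899,008 bytes
617 PB = 617 × 1,000,000,000,000,000 = 617,000,000,000,000,000 bytes
difference = 77,680,242,521,899,008 bytes
77,680,242,521,899,008 / 1,000,000,000,000,000 = 77.68 PB

77.68 PB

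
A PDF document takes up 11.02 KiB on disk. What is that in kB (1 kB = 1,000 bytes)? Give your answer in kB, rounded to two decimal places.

11.02 KiB = 11.02 × 2^10 bytes = 11,284.48 bytes
1 kB = 10^3 bytes = 1,000 bytes
11,284.48 / 1,000 = 11.28 kB

11.28 kB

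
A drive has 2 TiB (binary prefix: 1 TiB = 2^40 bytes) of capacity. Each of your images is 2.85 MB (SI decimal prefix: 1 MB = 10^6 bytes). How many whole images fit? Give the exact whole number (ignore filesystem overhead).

Capacity: 2 TiB = 2,199,023,255,552 bytes
Per item: 2.85 MB = 2,850,000 bytes
⌊2,199,023,255,552 / 2,850,000⌋ = 771,587

771,587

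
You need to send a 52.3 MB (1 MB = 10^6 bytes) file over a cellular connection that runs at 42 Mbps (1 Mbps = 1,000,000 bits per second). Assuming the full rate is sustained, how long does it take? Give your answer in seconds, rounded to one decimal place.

52.3 MB = 52,300,000 bytes = 418,400,000 bits
42 Mbps = 42,000,000 bits/s
time = 418,400,000 / 42,000,000 = 10.0 s

10.0 seconds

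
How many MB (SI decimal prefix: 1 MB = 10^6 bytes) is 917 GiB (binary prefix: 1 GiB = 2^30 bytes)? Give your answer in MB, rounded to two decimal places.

917 GiB = 917 × 2^30 bytes = 984,621,252,608 bytes
1 MB = 10^6 bytes = 1,000,000 bytes
984,621,252,608 / 1,000,000 = 984,621.25 MB

984,621.25 MB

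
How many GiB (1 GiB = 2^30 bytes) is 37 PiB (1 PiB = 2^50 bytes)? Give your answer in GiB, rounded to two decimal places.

37 PiB = 37 × 2^50 bytes = 41,658,296,553,177,088 bytes
1 GiB = 2^30 bytes = 1,073,741,824 bytes
41,658,296,553,177,088 / 1,073,741,824 = 38,797,312.00 GiB

38,797,312.00 GiB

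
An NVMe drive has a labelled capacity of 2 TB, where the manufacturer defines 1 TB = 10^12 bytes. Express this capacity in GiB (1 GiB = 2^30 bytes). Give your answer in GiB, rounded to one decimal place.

1,862.6 GiB

2 TB = 2 × 10^12 bytes = 2,000,000,000,000 bytes
1 GiB = 1,073,741,824 bytes
2,000,000,000,000 / 1,073,741,824 = 1,862.6 GiB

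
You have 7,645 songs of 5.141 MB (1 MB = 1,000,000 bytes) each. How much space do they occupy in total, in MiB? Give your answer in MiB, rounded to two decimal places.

Total = 7,645 × 5.141 MB = 39302.945 MB
= 39302.945 × 1,000,000 bytes = 39,302,945,000 bytes
1 MiB = 1,048,576 bytes
39,302,945,000 / 1,048,576 = 37,482.21 MiB

37,482.21 MiB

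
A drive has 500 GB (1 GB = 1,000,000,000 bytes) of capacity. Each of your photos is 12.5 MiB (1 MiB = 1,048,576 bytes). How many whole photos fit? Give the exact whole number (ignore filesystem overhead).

Capacity: 500 GB = 500,000,000,000 bytes
Per item: 12.5 MiB = 13,107,200 bytes
⌊500,000,000,000 / 13,107,200⌋ = 38,146

38,146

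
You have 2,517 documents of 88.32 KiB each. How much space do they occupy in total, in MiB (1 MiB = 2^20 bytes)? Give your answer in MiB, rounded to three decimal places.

Total = 2,517 × 88.32 KiB = 222301.44 KiB
= 222301.44 × 1,024 bytes = 227,636,674.56 bytes
1 MiB = 1,048,576 bytes
227,636,674.56 / 1,048,576 = 217.091 MiB

217.091 MiB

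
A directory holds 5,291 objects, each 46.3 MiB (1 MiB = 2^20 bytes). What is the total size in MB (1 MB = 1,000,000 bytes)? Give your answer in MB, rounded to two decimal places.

256,873.12 MB

Total = 5,291 × 46.3 MiB = 244973.3 MiB
= 244973.3 × 1,048,576 bytes = 256,873,123,020.8 bytes
1 MB = 1,000,000 bytes
256,873,123,020.8 / 1,000,000 = 256,873.12 MB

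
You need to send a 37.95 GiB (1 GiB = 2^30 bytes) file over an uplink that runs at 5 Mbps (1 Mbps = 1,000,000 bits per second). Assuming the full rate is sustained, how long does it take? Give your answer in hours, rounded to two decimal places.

18.11 hours

37.95 GiB = 40,748,502,220.8 bytes = 325,988,017,766.4 bits
5 Mbps = 5,000,000 bits/s
time = 325,988,017,766.4 / 5,000,000 = 65,197.6036 s
65,197.6036 s / 3600 = 18.11 hours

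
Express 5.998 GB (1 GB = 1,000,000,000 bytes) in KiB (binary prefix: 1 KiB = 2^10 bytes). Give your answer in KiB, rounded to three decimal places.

5,857,421.875 KiB

5.998 GB = 5.998 × 10^9 bytes = 5,998,000,000 bytes
1 KiB = 1,024 bytes
5,998,000,000 / 1,024 = 5,857,421.875 KiB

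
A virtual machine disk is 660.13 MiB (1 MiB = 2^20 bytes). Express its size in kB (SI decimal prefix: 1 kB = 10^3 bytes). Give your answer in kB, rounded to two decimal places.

660.13 MiB × 1,048,576 bytes/MiB = 692,196,474.88 bytes
1 kB = 10^3 bytes = 1,000 bytes
692,196,474.88 / 1,000 = 692,196.47 kB

692,196.47 kB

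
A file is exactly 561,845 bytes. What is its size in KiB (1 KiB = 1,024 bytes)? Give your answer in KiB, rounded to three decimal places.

561,845 bytes given.
1 KiB = 1,024 bytes
561,845 / 1,024 = 548.677 KiB

548.677 KiB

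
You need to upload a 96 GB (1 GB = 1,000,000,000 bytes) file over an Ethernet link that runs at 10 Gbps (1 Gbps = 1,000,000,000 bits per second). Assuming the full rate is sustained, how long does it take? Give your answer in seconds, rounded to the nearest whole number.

77 seconds

96 GB = 96,000,000,000 bytes = 768,000,000,000 bits
10 Gbps = 10,000,000,000 bits/s
time = 768,000,000,000 / 10,000,000,000 = 77 s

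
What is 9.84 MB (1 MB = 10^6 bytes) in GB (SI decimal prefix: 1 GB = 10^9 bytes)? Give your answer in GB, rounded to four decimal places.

0.0098 GB

9.84 MB × 1,000,000 bytes/MB = 9,840,000 bytes
1 GB = 10^9 bytes = 1,000,000,000 bytes
9,840,000 / 1,000,000,000 = 0.0098 GB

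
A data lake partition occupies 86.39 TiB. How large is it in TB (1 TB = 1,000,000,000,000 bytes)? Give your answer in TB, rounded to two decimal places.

94.99 TB

86.39 TiB = 86.39 × 2^40 bytes = 94,986,809,523,568.64 bytes
1 TB = 10^12 bytes = 1,000,000,000,000 bytes
94,986,809,523,568.64 / 1,000,000,000,000 = 94.99 TB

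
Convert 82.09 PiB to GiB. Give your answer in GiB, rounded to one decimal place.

86,077,603.8 GiB

82.09 PiB = 82.09 × 2^50 bytes = 92,425,123,352,711,004.16 bytes
1 GiB = 1,073,741,824 bytes
92,425,123,352,711,004.16 / 1,073,741,824 = 86,077,603.8 GiB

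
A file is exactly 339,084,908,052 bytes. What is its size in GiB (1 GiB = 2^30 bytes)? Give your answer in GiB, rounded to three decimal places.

315.797 GiB

339,084,908,052 bytes given.
1 GiB = 1,073,741,824 bytes
339,084,908,052 / 1,073,741,824 = 315.797 GiB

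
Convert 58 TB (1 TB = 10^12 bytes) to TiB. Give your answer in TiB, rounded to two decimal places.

58 TB × 1,000,000,000,000 bytes/TB = 58,000,000,000,000 bytes
1 TiB = 1,099,511,627,776 bytes
58,000,000,000,000 / 1,099,511,627,776 = 52.75 TiB

52.75 TiB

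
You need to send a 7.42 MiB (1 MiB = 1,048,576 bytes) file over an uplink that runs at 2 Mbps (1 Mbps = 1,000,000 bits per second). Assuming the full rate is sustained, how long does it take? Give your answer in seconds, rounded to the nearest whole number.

31 seconds

7.42 MiB = 7,780,433.92 bytes = 62,243,471.36 bits
2 Mbps = 2,000,000 bits/s
time = 62,243,471.36 / 2,000,000 = 31 s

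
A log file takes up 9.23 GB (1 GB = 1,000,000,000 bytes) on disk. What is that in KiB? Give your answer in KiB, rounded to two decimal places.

9.23 GB × 1,000,000,000 bytes/GB = 9,230,000,000 bytes
1 KiB = 2^10 bytes = 1,024 bytes
9,230,000,000 / 1,024 = 9,013,671.88 KiB

9,013,671.88 KiB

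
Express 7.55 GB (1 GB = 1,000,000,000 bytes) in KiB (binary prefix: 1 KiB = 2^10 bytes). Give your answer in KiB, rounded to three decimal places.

7.55 GB × 1,000,000,000 bytes/GB = 7,550,000,000 bytes
1 KiB = 1,024 bytes
7,550,000,000 / 1,024 = 7,373,046.875 KiB

7,373,046.875 KiB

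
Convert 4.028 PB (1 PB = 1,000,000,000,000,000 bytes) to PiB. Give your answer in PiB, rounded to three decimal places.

4.028 PB = 4.028 × 10^15 bytes = 4,028,000,000,000,000 bytes
1 PiB = 2^50 bytes = 1,125,899,906,842,624 bytes
4,028,000,000,000,000 / 1,125,899,906,842,624 = 3.578 PiB

3.578 PiB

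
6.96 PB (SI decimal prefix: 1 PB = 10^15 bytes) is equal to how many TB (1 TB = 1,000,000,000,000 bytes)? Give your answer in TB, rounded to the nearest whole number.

6.96 PB = 6.96 × 10^15 bytes = 6,960,000,000,000,000 bytes
1 TB = 10^12 bytes = 1,000,000,000,000 bytes
6,960,000,000,000,000 / 1,000,000,000,000 = 6,960 TB

6,960 TB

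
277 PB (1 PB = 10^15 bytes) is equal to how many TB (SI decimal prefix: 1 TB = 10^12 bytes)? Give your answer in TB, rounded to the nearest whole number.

277 PB × 1,000,000,000,000,000 bytes/PB = 277,000,000,000,000,000 bytes
1 TB = 1,000,000,000,000 bytes
277,000,000,000,000,000 / 1,000,000,000,000 = 277,000 TB

277,000 TB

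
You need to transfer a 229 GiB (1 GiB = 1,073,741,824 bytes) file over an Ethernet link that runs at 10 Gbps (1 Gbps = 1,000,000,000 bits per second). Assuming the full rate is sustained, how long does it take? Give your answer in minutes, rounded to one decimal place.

3.3 minutes

229 GiB = 245,886,877,696 bytes = 1,967,095,021,568 bits
10 Gbps = 10,000,000,000 bits/s
time = 1,967,095,021,568 / 10,000,000,000 = 196.71 s
196.71 s / 60 = 3.3 minutes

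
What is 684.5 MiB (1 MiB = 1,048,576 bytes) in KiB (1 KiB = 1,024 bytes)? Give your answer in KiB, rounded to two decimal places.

684.5 MiB × 1,048,576 bytes/MiB = 717,750,272 bytes
1 KiB = 1,024 bytes
717,750,272 / 1,024 = 700,928.00 KiB

700,928.00 KiB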